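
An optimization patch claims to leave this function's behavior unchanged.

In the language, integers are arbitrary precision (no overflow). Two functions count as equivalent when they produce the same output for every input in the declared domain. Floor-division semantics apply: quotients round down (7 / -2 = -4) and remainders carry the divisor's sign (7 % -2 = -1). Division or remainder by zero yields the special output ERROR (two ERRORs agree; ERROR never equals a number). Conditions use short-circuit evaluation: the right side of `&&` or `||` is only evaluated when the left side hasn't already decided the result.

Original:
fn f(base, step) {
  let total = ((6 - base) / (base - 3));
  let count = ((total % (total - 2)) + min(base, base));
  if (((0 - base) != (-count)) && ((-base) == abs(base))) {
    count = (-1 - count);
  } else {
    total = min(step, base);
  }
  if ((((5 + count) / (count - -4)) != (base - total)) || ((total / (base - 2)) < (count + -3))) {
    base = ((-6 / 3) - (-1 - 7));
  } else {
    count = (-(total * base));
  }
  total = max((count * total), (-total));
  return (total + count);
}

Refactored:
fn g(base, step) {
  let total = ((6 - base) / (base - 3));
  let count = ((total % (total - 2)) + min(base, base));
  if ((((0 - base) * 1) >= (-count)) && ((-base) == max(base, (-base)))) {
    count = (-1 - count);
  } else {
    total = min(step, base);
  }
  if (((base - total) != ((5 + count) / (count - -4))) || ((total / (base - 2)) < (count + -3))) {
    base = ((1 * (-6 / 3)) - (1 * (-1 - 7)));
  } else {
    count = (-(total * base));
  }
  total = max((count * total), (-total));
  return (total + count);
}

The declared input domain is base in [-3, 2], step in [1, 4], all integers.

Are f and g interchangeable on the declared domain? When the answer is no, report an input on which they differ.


Evaluate both at base=-3, step=1.
f: total = -2; count = -5; (((0 - base) != (-count)) && ((-base) == abs(base))) -> true; count = 4; ((((5 + count) / (count - -4)) != (base - total)) || ((total / (base - 2)) < (count + -3))) -> true; base = 6; total = 2; return 6
g: total = -2; count = -5; ((((0 - base) * 1) >= (-count)) && ((-base) == max(base, (-base)))) -> false; total = -3; (((base - total) != ((5 + count) / (count - -4))) || ((total / (base - 2)) < (count + -3))) -> false; count = -9; total = 27; return 18
6 and 18 differ, so these are not the same function on this domain.
verdict: not equivalent; witness: base=-3, step=1


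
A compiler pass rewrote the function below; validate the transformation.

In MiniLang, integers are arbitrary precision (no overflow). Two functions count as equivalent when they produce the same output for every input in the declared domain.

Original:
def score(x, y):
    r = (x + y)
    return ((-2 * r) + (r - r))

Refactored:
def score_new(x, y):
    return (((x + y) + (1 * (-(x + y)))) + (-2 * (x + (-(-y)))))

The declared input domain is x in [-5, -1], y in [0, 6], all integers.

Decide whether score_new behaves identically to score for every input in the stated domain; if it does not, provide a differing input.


Equivalent — the differences include arithmetic usage differs, local variable names differ, statement counts differ, constant usage differs, yet no declared input distinguishes the two.
As a probe, take x=-1, y=4: score runs r := 3 | result -6; score_new runs result -6; both end at -6.
Every one of the 35 inputs gives matching results.
verdict: equivalent


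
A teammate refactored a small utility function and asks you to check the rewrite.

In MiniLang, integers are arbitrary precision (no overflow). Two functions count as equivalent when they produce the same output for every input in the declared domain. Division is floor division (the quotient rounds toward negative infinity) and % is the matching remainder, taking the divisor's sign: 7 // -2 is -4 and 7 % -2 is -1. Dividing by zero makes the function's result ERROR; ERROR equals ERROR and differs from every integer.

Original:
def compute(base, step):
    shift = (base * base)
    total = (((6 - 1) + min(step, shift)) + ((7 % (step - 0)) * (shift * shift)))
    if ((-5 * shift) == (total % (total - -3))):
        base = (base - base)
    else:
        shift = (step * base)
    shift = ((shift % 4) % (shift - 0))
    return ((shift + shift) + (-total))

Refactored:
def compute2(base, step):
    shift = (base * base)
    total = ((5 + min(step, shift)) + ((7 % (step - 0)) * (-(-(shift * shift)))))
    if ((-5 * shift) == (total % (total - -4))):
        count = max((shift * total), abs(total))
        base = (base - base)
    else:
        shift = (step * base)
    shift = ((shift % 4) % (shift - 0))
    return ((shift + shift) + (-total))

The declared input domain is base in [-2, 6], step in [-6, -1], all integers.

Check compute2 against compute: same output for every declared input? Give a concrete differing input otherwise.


Input base=-1, step=-5: ERROR from compute versus 5 from compute2.
verdict: not equivalent; witness: base=-1, step=-5


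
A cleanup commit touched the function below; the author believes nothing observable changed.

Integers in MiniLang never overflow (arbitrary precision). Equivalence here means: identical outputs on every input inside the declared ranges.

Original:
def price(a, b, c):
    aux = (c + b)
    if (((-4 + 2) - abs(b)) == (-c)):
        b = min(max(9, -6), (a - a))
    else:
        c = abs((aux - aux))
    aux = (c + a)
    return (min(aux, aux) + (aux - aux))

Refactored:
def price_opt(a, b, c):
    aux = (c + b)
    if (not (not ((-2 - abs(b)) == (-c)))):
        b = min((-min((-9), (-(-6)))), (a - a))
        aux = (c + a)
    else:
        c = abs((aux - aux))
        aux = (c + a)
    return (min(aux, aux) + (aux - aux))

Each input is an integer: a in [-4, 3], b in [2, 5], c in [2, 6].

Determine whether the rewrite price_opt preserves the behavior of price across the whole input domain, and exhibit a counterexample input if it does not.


The two versions differ — the changes include constant usage differs, boolean connective usage differs, statement counts differ, min/max/abs usage differs.
Tracing a=-1, b=4, c=6: price: aux=10, then (((-4 + 2) - abs(b)) == (-c)) is true, then b=0, then aux=5, then returns 5 | price_opt: aux=10, then (not (not ((-2 - abs(b)) == (-c)))) is true, then b=0, then aux=5, then returns 5 — matching result 5.
Checked all 160 inputs in the declared domain: the outputs agree on every one.
verdict: equivalent


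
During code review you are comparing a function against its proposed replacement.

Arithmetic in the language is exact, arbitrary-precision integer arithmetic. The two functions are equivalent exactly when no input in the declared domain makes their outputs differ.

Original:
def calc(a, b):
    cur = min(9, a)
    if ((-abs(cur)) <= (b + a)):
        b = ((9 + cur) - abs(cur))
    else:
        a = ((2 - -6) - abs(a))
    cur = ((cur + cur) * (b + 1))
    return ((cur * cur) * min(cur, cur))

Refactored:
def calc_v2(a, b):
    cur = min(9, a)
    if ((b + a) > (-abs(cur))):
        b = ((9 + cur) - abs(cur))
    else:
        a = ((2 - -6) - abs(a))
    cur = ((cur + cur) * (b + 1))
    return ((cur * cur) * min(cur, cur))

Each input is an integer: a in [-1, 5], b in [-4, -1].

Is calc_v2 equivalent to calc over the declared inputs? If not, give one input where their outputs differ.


Run the pair on a=1, b=-2.
calc: cur = 1; ((-abs(cur)) <= (b + a)) -> true; b = 9; cur = 20; return 8000
calc_v2: cur = 1; ((b + a) > (-abs(cur))) -> false; a = 7; cur = -2; return -8
8000 != -8, so the rewrite changes behavior.
verdict: not equivalent; witness: a=1, b=-2


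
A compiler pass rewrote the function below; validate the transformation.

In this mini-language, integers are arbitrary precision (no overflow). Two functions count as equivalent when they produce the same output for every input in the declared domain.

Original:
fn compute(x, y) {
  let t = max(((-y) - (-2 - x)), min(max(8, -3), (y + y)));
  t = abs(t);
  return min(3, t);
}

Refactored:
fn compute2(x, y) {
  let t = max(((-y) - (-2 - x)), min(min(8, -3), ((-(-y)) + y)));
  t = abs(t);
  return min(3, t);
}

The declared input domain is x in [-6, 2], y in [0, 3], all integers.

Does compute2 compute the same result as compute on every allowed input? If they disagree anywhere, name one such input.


Take x=-6, y=0.
compute: t becomes 0; next t becomes 0; next final value 0
compute2: t becomes -3; next t becomes 3; next final value 3
0 against 3: the behavior changed.
verdict: not equivalent; witness: x=-6, y=0


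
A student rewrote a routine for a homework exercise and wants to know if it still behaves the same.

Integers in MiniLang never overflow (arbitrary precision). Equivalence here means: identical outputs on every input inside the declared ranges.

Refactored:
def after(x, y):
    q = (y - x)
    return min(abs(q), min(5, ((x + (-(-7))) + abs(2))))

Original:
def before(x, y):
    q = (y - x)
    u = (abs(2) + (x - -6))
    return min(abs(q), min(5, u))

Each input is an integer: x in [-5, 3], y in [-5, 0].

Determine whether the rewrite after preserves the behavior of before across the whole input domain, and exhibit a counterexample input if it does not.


The rewrite breaks on x=-5, y=-1, where the results are 3 and 4.
before: q becomes 4; next u becomes 3; next final value 3
after: q becomes 4; next final value 4
verdict: not equivalent; witness: x=-5, y=-1


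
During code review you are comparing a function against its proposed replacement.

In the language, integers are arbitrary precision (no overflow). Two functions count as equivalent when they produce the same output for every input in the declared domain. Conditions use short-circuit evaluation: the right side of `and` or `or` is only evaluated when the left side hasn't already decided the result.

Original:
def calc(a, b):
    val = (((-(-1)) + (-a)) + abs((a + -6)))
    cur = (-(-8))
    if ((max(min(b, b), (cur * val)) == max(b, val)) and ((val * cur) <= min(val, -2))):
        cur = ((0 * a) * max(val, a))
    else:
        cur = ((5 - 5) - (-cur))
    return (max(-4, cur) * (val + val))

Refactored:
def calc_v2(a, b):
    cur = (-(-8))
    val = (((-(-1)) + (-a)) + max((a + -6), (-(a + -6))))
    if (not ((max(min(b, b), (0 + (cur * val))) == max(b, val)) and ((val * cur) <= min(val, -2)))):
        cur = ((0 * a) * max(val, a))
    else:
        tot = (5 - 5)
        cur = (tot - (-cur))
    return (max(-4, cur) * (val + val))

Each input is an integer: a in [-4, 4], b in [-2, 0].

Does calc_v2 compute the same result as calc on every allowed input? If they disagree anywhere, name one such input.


Not equivalent: a=-4, b=-2 separates them (240 vs 0).
calc: val=15, then cur=8, then ((max(min(b, b), (cur * val)) == max(b, val)) and ((val * cur) <= min(val, -2))) is false, then cur=8, then returns 240
calc_v2: cur=8, then val=15, then (not ((max(min(b, b), (0 + (cur * val))) == max(b, val)) and ((val * cur) <= min(val, -2)))) is true, then cur=0, then returns 0
verdict: not equivalent; witness: a=-4, b=-2


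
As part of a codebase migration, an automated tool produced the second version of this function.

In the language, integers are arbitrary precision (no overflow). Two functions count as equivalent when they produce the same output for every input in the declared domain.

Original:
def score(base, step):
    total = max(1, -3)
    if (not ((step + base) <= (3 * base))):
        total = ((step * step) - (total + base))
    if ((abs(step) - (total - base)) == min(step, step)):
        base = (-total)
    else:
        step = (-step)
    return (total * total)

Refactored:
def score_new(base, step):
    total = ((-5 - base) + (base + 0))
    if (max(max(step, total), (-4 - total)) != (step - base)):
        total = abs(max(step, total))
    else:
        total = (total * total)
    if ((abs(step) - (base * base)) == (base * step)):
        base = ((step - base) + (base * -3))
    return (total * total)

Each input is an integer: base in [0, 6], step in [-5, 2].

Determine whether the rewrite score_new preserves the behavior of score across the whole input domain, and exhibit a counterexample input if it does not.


There is a counterexample at base=0, step=-5: 1 on one side, 25 on the other.
score: total := 1 | (not ((step + base) <= (3 * base))): false | ((abs(step) - (total - base)) == min(step, step)): false | step := 5 | result 1
score_new: total := -5 | (max(max(step, total), (-4 - total)) != (step - base)): true | total := 5 | ((abs(step) - (base * base)) == (base * step)): false | result 25
verdict: not equivalent; witness: base=0, step=-5


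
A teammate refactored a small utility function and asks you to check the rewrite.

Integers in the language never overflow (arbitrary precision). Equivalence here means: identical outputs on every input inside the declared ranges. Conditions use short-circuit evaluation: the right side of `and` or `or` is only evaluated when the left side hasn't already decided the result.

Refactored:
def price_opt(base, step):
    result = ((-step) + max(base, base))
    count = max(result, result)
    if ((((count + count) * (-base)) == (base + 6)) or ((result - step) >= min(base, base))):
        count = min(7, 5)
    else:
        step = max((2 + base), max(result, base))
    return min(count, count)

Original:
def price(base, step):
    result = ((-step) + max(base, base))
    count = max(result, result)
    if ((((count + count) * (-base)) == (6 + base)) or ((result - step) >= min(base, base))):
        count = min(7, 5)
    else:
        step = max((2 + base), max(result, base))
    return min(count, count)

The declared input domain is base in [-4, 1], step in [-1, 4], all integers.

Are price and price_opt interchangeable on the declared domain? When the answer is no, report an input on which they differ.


Reading the diff, among the changes: same computation, different form.
Tracing base=-2, step=0: price: result := -2 | count := -2 | ((((count + count) * (-base)) == (6 + base)) or ((result - step) >= min(base, base))): true | count := 5 | result 5 | price_opt: result := -2 | count := -2 | ((((count + count) * (-base)) == (base + 6)) or ((result - step) >= min(base, base))): true | count := 5 | result 5 — matching result 5.
Every one of the 36 inputs gives matching results.
verdict: equivalent


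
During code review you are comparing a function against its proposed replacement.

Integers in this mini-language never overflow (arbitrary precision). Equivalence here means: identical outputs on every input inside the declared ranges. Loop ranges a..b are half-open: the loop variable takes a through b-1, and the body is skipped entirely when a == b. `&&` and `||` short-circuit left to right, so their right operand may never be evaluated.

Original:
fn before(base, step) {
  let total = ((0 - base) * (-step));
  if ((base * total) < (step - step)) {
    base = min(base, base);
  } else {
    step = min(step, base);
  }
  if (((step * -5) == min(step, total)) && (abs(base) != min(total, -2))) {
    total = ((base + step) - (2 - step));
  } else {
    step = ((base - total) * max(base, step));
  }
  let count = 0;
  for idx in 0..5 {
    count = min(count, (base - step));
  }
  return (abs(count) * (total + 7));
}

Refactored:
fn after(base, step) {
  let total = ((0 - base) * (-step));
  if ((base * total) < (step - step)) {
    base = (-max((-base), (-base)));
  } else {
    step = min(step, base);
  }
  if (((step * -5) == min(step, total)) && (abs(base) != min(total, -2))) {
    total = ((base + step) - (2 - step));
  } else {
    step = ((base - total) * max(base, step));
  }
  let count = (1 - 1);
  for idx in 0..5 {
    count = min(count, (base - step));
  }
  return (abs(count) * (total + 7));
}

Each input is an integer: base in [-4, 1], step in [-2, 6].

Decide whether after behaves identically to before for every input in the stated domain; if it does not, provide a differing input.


Comparing the listings, the differences include: arithmetic usage differs, plus min/max/abs usage differs, plus constant usage differs.
Tracing base=-1, step=-1: before: total := 1 | ((base * total) < (step - step)): true | base := -1 | (((step * -5) == min(step, total)) && (abs(base) != min(total, -2))): false | step := 2 | count := 0 | iter idx=0: | count := -3 | iter idx=1: | count := -3 | iter idx=2: | count := -3 | iter idx=3: | count := -3 | iter idx=4: | count := -3 | result 24 | after: total := 1 | ((base * total) < (step - step)): true | base := -1 | (((step * -5) == min(step, total)) && (abs(base) != min(total, -2))): false | step := 2 | count := 0 | iter idx=0: | count := -3 | iter idx=1: | count := -3 | iter idx=2: | count := -3 | iter idx=3: | count := -3 | iter idx=4: | count := -3 | result 24 — matching result 24.
An exhaustive pass over the 54 declared inputs shows identical outputs.
verdict: equivalent


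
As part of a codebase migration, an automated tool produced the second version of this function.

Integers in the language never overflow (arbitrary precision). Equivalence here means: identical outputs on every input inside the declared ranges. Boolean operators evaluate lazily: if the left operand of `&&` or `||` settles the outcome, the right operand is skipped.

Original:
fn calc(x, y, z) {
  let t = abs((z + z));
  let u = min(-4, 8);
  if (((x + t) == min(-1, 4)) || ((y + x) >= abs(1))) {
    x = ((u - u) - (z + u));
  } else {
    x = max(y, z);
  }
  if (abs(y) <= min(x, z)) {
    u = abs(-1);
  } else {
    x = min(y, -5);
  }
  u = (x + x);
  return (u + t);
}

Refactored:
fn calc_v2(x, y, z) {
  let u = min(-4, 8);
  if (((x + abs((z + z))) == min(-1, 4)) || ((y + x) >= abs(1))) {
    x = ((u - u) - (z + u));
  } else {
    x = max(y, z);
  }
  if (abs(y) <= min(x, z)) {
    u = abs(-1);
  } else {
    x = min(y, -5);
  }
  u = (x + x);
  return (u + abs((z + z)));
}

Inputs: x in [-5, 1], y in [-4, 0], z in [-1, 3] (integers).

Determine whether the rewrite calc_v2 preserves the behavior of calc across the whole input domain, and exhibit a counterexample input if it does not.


Changes here: statement counts differ; local variable names differ; arithmetic usage differs; min/max/abs usage differs; the full 175-point sweep finds no disagreement.
verdict: equivalent


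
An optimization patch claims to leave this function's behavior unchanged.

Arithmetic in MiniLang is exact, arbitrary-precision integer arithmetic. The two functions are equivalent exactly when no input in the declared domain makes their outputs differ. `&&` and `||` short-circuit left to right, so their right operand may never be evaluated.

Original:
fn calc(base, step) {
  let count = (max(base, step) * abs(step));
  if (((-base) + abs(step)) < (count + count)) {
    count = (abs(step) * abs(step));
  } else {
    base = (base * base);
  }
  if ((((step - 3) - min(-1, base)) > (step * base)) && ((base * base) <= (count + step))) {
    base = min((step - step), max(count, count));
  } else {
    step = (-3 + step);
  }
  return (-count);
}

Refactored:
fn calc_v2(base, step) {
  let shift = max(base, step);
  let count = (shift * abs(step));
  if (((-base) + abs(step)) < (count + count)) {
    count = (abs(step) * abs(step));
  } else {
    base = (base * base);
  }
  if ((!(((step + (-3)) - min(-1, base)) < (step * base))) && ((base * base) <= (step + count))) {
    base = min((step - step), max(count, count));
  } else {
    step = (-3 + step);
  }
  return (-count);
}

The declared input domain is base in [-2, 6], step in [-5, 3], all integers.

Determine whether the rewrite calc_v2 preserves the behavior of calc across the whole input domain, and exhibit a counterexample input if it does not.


One difference looks behavioral, but it never changes the outcome for any declared input; all 81 inputs agree.
verdict: equivalent


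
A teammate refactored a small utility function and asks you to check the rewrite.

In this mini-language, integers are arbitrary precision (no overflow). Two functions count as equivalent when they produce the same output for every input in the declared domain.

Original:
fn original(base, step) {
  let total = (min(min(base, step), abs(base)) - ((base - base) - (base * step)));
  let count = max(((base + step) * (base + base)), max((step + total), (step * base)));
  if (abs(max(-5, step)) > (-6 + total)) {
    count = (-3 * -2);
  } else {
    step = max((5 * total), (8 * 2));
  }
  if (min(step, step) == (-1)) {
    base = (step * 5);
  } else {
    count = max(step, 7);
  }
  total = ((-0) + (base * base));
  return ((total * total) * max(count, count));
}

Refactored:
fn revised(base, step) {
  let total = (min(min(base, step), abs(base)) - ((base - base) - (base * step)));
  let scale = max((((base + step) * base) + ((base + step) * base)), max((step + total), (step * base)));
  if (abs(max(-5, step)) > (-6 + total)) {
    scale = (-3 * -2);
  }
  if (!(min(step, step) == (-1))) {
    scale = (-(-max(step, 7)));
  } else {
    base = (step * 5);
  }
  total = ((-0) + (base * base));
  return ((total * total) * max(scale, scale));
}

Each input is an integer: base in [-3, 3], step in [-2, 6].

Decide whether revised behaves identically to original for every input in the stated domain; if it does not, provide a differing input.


Try base=2, step=4.
original: total becomes 10; next count becomes 24; next (abs(max(-5, step)) > (-6 + total)) evaluates to false; next step becomes 50; next (min(step, step) == (-1)) evaluates to false; next count becomes 50; next total becomes 4; next final value 800
revised: total becomes 10; next scale becomes 24; next (abs(max(-5, step)) > (-6 + total)) evaluates to false; next (!(min(step, step) == (-1))) evaluates to true; next scale becomes 7; next total becomes 4; next final value 112
800 and 112 differ, so these are not the same function on this domain.
verdict: not equivalent; witness: base=2, step=4


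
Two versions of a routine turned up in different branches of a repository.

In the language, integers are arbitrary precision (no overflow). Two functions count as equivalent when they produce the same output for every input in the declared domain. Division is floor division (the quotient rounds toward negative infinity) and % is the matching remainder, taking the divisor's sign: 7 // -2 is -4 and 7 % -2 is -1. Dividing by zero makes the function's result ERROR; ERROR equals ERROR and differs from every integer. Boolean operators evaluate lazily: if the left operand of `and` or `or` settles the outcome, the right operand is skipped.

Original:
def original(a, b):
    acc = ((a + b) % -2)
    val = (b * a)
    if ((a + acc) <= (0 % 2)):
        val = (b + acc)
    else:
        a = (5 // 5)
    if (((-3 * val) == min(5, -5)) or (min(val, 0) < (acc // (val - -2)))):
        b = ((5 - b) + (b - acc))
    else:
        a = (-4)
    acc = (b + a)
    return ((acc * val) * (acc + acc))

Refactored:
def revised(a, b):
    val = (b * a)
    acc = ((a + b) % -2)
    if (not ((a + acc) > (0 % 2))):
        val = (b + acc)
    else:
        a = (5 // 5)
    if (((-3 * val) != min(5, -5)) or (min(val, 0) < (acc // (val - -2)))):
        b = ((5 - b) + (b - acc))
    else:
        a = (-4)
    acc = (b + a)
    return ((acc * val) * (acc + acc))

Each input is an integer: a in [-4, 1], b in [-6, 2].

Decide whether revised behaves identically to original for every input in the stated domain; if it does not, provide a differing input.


At a=-4, b=-2: original gives ERROR, revised gives -4.
verdict: not equivalent; witness: a=-4, b=-2


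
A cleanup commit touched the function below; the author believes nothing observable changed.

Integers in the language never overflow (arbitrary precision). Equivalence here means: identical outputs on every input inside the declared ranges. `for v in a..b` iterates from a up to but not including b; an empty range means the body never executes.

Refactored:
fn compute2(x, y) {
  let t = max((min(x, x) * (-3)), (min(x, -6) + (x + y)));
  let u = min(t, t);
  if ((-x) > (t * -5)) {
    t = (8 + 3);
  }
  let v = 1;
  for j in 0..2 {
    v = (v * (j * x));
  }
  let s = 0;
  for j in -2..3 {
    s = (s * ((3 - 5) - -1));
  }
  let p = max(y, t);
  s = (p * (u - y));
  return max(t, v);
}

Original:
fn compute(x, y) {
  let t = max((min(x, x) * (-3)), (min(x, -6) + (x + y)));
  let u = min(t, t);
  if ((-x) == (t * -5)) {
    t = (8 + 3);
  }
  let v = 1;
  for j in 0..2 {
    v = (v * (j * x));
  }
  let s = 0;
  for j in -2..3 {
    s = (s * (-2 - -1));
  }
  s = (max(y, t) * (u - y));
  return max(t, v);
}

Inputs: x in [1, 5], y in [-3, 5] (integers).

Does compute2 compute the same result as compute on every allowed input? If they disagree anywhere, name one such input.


Run the pair on x=2, y=5.
compute: t = 1; u = 1; ((-x) == (t * -5)) -> false; v = 1; [j=0]; v = 0; [j=1]; v = 0; s = 0; [j=-2]; s = 0; [j=-1]; s = 0; [j=0]; s = 0; [j=1]; s = 0; [j=2]; s = 0; s = -20; return 1
compute2: t = 1; u = 1; ((-x) > (t * -5)) -> true; t = 11; v = 1; [j=0]; v = 0; [j=1]; v = 0; s = 0; [j=-2]; s = 0; [j=-1]; s = 0; [j=0]; s = 0; [j=1]; s = 0; [j=2]; s = 0; p = 11; s = -44; return 11
1 vs 11 — the two versions disagree here.
verdict: not equivalent; witness: x=2, y=5


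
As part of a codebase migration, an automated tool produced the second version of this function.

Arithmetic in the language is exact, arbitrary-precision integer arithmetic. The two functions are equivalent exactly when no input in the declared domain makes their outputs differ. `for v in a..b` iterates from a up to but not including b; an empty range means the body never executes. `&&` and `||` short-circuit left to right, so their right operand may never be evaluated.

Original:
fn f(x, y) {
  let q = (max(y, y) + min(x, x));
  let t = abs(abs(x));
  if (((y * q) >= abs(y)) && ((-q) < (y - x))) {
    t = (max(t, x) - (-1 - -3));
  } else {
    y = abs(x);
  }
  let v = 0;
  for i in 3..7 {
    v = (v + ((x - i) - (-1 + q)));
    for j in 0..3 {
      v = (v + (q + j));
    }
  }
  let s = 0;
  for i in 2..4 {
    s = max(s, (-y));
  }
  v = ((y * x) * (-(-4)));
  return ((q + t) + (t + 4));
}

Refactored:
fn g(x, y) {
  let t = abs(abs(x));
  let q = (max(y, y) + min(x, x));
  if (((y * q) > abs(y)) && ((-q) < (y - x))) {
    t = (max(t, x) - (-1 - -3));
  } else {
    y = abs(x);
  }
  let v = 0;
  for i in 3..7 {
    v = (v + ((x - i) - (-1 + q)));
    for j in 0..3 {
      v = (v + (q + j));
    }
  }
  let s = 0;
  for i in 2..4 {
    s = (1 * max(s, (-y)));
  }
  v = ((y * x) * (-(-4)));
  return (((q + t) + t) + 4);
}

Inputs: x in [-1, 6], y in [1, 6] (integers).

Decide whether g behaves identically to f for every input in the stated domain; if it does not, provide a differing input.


Try x=-1, y=2.
f: q := 1 | t := 1 | (((y * q) >= abs(y)) && ((-q) < (y - x))): true | t := -1 | v := 0 | iter i=3: | v := -4 | iter j=0: | v := -3 | iter j=1: | v := -1 | iter j=2: | v := 2 | iter i=4: | v := -3 | iter j=0: | v := -2 | iter j=1: | v := 0 | iter j=2: | v := 3 | iter i=5: | v := -3 | iter j=0: | v := -2 | iter j=1: | v := 0 | iter j=2: | v := 3 | iter i=6: | v := -4 | iter j=0: | v := -3 | iter j=1: | v := -1 | iter j=2: | v := 2 | s := 0 | iter i=2: | s := 0 | iter i=3: | s := 0 | v := -8 | result 3
g: t := 1 | q := 1 | (((y * q) > abs(y)) && ((-q) < (y - x))): false | y := 1 | v := 0 | iter i=3: | v := -4 | iter j=0: | v := -3 | iter j=1: | v := -1 | iter j=2: | v := 2 | iter i=4: | v := -3 | iter j=0: | v := -2 | iter j=1: | v := 0 | iter j=2: | v := 3 | iter i=5: | v := -3 | iter j=0: | v := -2 | iter j=1: | v := 0 | iter j=2: | v := 3 | iter i=6: | v := -4 | iter j=0: | v := -3 | iter j=1: | v := -1 | iter j=2: | v := 2 | s := 0 | iter i=2: | s := 0 | iter i=3: | s := 0 | v := -4 | result 7
3 and 7 differ, so these are not the same function on this domain.
verdict: not equivalent; witness: x=-1, y=2


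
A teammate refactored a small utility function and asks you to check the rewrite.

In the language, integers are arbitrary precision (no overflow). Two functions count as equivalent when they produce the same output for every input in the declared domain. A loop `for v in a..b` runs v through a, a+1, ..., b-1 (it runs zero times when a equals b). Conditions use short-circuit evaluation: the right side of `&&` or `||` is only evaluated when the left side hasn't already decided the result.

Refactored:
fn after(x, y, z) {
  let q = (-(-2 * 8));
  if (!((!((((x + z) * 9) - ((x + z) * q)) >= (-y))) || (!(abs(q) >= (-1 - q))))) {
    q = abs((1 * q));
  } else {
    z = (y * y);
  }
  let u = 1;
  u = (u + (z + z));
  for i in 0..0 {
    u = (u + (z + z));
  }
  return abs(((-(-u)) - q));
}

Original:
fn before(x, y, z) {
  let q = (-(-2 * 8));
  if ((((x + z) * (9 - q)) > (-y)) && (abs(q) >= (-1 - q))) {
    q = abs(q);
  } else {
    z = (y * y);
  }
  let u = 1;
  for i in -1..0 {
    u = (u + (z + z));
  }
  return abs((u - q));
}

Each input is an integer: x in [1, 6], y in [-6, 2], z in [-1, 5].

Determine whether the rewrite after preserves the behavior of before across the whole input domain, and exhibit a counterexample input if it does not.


At x=1, y=0, z=-1: before gives 15, after gives 17.
verdict: not equivalent; witness: x=1, y=0, z=-1


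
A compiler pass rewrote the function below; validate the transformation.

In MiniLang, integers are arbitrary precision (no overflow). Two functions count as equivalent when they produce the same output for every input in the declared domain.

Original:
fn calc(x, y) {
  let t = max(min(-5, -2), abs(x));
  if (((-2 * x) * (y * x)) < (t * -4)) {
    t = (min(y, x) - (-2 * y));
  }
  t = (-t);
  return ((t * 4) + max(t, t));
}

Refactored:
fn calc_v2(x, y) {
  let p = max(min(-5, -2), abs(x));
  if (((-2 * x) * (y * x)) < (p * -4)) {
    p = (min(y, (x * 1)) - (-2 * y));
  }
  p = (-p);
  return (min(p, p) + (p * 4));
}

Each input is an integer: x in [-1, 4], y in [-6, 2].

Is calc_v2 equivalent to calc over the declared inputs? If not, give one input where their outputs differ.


The suspicious-looking change has no observable effect anywhere in the declared ranges.
Tracing x=3, y=-2: calc: t := 3 | (((-2 * x) * (y * x)) < (t * -4)): false | t := -3 | result -15 | calc_v2: p := 3 | (((-2 * x) * (y * x)) < (p * -4)): false | p := -3 | result -15 — matching result -15.
Sweeping the whole domain (54 inputs) finds no disagreement.
verdict: equivalent


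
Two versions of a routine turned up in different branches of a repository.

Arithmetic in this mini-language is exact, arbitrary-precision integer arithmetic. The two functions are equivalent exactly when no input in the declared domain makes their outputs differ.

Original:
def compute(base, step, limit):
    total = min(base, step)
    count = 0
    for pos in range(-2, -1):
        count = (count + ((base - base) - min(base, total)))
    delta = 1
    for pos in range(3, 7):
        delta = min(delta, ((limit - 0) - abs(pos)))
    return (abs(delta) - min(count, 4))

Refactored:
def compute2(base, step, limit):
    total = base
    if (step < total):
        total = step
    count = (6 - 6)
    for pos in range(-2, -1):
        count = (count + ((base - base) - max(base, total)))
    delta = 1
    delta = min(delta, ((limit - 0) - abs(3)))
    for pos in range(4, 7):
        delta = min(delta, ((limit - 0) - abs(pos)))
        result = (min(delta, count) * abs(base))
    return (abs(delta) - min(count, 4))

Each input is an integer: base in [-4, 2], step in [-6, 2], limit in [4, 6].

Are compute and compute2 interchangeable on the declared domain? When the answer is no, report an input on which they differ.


The rewrite breaks on base=-3, step=-6, limit=4, where the results are -2 and -1.
compute: total=-6, then count=0, then (pos=-2), then count=6, then delta=1, then (pos=3), then delta=1, then (pos=4), then delta=0, then (pos=5), then delta=-1, then (pos=6), then delta=-2, then returns -2
compute2: total=-3, then (step < total) is true, then total=-6, then count=0, then (pos=-2), then count=3, then delta=1, then delta=1, then (pos=4), then delta=0, then result=0, then (pos=5), then delta=-1, then result=-3, then (pos=6), then delta=-2, then result=-6, then returns -1
verdict: not equivalent; witness: base=-3, step=-6, limit=4


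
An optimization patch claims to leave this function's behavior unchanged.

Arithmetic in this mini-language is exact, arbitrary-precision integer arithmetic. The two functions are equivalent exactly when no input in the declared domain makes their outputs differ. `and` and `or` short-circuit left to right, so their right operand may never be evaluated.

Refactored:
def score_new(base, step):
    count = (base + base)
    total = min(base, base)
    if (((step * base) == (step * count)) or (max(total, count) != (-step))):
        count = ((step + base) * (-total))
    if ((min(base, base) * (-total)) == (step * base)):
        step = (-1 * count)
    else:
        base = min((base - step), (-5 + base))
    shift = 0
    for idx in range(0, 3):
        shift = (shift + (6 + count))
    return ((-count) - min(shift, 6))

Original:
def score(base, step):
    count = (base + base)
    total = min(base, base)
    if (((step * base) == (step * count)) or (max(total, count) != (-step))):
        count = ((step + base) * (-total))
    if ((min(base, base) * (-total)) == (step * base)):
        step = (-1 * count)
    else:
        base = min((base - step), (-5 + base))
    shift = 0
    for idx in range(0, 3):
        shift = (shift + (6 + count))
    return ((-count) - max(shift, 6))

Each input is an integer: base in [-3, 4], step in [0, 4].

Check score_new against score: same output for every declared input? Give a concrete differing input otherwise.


On input base=-3, step=0, score returns 3 while score_new returns 18.
verdict: not equivalent; witness: base=-3, step=0


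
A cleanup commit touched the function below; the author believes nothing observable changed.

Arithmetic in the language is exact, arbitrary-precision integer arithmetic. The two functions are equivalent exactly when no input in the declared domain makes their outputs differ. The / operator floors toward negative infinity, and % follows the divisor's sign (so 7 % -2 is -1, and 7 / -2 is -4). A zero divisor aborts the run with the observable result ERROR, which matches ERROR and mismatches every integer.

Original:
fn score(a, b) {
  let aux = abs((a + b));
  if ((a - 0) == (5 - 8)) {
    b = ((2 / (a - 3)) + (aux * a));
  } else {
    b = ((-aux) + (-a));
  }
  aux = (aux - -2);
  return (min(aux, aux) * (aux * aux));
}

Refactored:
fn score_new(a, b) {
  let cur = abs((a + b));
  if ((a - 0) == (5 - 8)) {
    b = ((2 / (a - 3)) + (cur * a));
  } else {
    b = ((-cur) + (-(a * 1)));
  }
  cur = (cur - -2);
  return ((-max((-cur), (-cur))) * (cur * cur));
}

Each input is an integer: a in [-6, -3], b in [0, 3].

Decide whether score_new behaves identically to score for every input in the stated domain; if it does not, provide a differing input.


Differences: min/max/abs usage differs, arithmetic usage differs, constant usage differs, local variable names differ — yet all 16 inputs agree.
verdict: equivalent


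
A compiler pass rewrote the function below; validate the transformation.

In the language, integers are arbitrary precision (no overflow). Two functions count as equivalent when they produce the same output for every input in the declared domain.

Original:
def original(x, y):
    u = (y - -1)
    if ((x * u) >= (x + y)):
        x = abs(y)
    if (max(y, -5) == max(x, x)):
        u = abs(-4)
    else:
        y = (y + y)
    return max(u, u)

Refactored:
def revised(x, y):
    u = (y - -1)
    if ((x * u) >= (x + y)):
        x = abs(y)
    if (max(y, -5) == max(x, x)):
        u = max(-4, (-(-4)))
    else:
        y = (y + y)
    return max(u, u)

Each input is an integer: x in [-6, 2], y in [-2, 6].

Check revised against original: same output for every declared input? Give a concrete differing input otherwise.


Behavior is preserved: although min/max/abs usage differs, and constant usage differs, the outputs never diverge.
One worked example (x=-5, y=4) — original: u becomes 5; next ((x * u) >= (x + y)) evaluates to false; next (max(y, -5) == max(x, x)) evaluates to false; next y becomes 8; next final value 5; revised: u becomes 5; next ((x * u) >= (x + y)) evaluates to false; next (max(y, -5) == max(x, x)) evaluates to false; next y becomes 8; next final value 5; agreement on 5.
Checked all 81 inputs in the declared domain: the outputs agree on every one.
verdict: equivalent


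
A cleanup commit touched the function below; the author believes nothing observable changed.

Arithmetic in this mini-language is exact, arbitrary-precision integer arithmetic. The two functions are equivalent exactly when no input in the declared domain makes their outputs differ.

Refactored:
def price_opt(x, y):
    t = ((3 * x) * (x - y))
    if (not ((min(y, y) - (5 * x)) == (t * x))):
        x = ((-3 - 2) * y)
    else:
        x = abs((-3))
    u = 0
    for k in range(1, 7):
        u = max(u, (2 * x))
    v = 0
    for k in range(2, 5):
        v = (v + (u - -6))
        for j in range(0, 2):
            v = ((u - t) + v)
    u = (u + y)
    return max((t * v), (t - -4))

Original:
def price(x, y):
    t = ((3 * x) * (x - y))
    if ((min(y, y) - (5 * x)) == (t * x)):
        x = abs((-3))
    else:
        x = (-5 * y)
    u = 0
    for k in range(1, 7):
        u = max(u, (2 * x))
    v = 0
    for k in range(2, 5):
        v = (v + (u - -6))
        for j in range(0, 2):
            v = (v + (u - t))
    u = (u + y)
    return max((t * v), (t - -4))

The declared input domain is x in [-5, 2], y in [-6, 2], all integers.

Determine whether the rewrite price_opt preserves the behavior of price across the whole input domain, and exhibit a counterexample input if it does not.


Comparing the listings, the differences include: boolean connective usage differs; constant usage differs; arithmetic usage differs.
Spot check at x=-3, y=-1 — price: t=18, then ((min(y, y) - (5 * x)) == (t * x)) is false, then x=5, then u=0, then (k=1), then u=10, then (k=2), then u=10, then (k=3), then u=10, then (k=4), then u=10, then (k=5), then u=10, then (k=6), then u=10, then v=0, then (k=2), then v=16, then (j=0), then v=8, then (j=1), then v=0, then (k=3), then v=16, then (j=0), then v=8, then (j=1), then v=0, then (k=4), then v=16, then (j=0), then v=8, then (j=1), then v=0, then u=9, then returns 22. price_opt: t=18, then (not ((min(y, y) - (5 * x)) == (t * x))) is true, then x=5, then u=0, then (k=1), then u=10, then (k=2), then u=10, then (k=3), then u=10, then (k=4), then u=10, then (k=5), then u=10, then (k=6), then u=10, then v=0, then (k=2), then v=16, then (j=0), then v=8, then (j=1), then v=0, then (k=3), then v=16, then (j=0), then v=8, then (j=1), then v=0, then (k=4), then v=16, then (j=0), then v=8, then (j=1), then v=0, then u=9, then returns 22. Both give 22.
Sweeping the whole domain (72 inputs) finds no disagreement.
verdict: equivalent


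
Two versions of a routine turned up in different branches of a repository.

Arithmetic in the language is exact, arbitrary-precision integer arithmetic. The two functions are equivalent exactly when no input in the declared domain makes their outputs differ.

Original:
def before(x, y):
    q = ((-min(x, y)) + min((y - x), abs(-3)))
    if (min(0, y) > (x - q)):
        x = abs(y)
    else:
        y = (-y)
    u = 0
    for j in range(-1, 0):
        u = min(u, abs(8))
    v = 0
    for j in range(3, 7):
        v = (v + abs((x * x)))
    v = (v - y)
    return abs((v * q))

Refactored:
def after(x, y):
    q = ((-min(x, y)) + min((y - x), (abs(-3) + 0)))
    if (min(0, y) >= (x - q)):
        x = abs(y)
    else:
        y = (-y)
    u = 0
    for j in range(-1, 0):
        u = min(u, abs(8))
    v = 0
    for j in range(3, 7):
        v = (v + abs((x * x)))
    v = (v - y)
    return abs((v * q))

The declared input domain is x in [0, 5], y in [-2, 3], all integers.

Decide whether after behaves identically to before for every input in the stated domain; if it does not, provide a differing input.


Input x=1, y=3: 7 from before versus 33 from after.
verdict: not equivalent; witness: x=1, y=3


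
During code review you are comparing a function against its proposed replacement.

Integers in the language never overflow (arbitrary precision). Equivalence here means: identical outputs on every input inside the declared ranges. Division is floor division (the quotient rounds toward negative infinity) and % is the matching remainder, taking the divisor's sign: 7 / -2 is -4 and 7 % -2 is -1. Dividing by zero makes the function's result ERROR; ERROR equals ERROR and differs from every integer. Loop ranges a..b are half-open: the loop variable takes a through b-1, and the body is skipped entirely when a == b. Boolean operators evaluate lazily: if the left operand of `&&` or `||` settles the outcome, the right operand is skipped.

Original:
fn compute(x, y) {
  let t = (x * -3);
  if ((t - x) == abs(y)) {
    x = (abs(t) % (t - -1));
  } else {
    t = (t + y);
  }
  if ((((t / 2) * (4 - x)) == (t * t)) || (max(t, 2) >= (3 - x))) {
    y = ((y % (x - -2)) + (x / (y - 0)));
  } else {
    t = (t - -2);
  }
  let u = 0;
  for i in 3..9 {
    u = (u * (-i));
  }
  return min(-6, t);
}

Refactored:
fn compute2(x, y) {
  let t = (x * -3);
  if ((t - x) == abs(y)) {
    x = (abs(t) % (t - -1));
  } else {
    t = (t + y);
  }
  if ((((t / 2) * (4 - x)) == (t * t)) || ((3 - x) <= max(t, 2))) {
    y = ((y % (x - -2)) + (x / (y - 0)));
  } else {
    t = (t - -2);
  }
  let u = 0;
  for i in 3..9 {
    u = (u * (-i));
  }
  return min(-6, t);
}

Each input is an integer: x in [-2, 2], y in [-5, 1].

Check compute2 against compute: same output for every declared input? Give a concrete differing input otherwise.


Reading the diff, among the changes: comparison usage differs.
One worked example (x=1, y=0) — compute: t := -3 | ((t - x) == abs(y)): false | t := -3 | ((((t / 2) * (4 - x)) == (t * t)) || (max(t, 2) >= (3 - x))): true | divide-by-zero, output ERROR; compute2: t := -3 | ((t - x) == abs(y)): false | t := -3 | ((((t / 2) * (4 - x)) == (t * t)) || ((3 - x) <= max(t, 2))): true | divide-by-zero, output ERROR; agreement on ERROR.
An exhaustive pass over the 35 declared inputs shows identical outputs.
verdict: equivalent
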